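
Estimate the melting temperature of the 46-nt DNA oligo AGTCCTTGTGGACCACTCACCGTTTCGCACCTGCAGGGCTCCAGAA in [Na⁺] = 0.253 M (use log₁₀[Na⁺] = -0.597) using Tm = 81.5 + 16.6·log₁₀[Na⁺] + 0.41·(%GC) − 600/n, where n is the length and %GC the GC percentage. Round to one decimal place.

Length n = 46. G=11, A=9, C=16, T=10
G+C = 27, so %GC = 27/46 × 100 = 58.696%
Salt term: 16.6 × (-0.597) = -9.91
GC term: 0.41 × 58.696 = 24.065; length term: −600/46 = −13.043
Tm = 81.5 + (-9.91) + 24.065 − 13.043 = 82.612 → 82.6°C

82.6°C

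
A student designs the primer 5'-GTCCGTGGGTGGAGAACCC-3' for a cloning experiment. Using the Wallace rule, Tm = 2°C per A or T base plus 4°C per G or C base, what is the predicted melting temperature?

Counting bases: C=5, G=8, T=3, A=3
A+T = 6, G+C = 13
Tm = 2(6) + 4(13) = 12 + 52 = 64°C

64°C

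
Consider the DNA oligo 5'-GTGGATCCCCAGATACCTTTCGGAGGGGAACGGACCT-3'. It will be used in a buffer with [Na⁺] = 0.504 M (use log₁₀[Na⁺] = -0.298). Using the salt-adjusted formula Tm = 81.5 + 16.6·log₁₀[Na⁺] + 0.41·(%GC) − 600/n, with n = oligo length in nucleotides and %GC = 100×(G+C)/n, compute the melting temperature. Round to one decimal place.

Length n = 37. Base counts: G=12, T=7, A=8, C=10
G+C = 22, so %GC = 22/37 × 100 = 59.459%
Salt term: 16.6 × (-0.298) = -4.947
GC term: 0.41 × 59.459 = 24.378; length term: −600/37 = −16.216
Tm = 81.5 + (-4.947) + 24.378 − 16.216 = 84.715 → 84.7°C

84.7°C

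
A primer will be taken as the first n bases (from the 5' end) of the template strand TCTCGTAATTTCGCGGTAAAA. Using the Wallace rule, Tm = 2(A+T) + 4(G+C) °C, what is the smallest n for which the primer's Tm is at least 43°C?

n = 15

First 14 bases: TCTCGTAATTTCGC → Tm = 40°C (< 43°C)
First 15 bases: TCTCGTAATTTCGCG → Tm = 44°C (≥ 43°C)
Each additional base adds 2°C (A/T) or 4°C (G/C), so Tm is non-decreasing in n; n = 15 is the first length to reach 43°C.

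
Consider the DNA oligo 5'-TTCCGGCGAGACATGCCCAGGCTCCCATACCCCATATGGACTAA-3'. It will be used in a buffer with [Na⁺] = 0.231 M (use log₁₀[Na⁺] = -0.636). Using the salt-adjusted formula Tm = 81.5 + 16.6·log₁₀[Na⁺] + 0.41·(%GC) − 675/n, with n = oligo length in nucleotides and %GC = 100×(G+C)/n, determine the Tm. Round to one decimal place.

78.9°C

Length n = 44. Counting bases: T=8, A=11, C=16, G=9
G+C = 25, so %GC = 25/44 × 100 = 56.818%
Salt term: 16.6 × (-0.636) = -10.558
GC term: 0.41 × 56.818 = 23.295; length term: −675/44 = −15.341
Tm = 81.5 + (-10.558) + 23.295 − 15.341 = 78.896 → 78.9°C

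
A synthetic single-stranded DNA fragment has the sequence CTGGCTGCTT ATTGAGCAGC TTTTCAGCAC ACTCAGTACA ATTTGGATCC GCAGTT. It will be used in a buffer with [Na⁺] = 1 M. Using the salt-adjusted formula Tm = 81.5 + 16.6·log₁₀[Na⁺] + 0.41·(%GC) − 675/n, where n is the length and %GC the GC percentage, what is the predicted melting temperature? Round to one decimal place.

88.5°C

Length n = 56. Base counts: C=14, G=12, T=18, A=12
G+C = 26, so %GC = 26/56 × 100 = 46.429%
Salt term: 16.6 × (0) = 0
GC term: 0.41 × 46.429 = 19.036; length term: −675/56 = −12.054
Tm = 81.5 + (0) + 19.036 − 12.054 = 88.482 → 88.5°C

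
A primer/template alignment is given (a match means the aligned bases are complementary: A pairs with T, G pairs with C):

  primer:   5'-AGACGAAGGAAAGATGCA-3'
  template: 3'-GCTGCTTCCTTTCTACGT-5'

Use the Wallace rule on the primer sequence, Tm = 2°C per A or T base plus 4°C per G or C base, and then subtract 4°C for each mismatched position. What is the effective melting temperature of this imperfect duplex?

48°C

Primer base counts: A=9, T=1, G=6, C=2 → A+T=10, G+C=8
Perfect-match Tm = 2(10) + 4(8) = 20 + 32 = 52°C
Mismatches (positions where the bases are not complementary): 1 (at position 1)
Effective Tm = 52 − 1×4 = 52 − 4 = 48°C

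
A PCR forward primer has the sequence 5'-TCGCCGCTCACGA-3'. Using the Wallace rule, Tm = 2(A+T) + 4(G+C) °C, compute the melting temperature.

Base counts: A=2, T=2, G=3, C=6
So N_AT = 4 and N_GC = 9.
Tm = 2×4 + 4×9 = 44°C

44°C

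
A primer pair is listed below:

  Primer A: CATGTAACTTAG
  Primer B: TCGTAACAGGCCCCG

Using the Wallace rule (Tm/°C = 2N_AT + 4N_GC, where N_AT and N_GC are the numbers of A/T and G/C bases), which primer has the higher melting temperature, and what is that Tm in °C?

Primer A: A+T=8, G+C=4 → Tm = 2(8)+4(4) = 32°C
Primer B: A+T=5, G+C=10 → Tm = 2(5)+4(10) = 50°C
32°C vs 50°C → primer B is higher.

Primer B, 50°C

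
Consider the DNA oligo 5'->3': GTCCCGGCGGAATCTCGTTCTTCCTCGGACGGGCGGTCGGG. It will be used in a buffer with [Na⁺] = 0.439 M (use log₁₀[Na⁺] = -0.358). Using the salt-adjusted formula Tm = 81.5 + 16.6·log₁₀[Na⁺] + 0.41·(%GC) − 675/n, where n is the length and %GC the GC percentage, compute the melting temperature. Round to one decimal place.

88.1°C

Length n = 41. C=13, A=3, T=9, G=16
G+C = 29, so %GC = 29/41 × 100 = 70.732%
Salt term: 16.6 × (-0.358) = -5.943
GC term: 0.41 × 70.732 = 29; length term: −675/41 = −16.463
Tm = 81.5 + (-5.943) + 29 − 16.463 = 88.094 → 88.1°C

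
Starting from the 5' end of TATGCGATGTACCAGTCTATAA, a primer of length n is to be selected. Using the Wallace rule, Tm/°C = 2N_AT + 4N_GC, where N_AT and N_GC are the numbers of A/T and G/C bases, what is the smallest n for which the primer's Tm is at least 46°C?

First 15 bases: TATGCGATGTACCAG → Tm = 44°C (< 46°C)
First 16 bases: TATGCGATGTACCAGT → Tm = 46°C (≥ 46°C)
Since every base adds ≥2°C, Tm only increases with n, so the threshold is first crossed at n = 16.

n = 16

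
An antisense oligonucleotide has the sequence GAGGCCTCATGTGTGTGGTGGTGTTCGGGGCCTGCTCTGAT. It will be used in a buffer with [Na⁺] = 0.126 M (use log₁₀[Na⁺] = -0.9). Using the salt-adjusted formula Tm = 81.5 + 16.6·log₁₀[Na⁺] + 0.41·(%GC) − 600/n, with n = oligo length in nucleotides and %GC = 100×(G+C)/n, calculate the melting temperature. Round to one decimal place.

Length n = 41. Counting bases: G=17, T=13, A=3, C=8
G+C = 25, so %GC = 25/41 × 100 = 60.976%
Salt term: 16.6 × (-0.9) = -14.94
GC term: 0.41 × 60.976 = 25; length term: −600/41 = −14.634
Tm = 81.5 + (-14.94) + 25 − 14.634 = 76.926 → 76.9°C

76.9°C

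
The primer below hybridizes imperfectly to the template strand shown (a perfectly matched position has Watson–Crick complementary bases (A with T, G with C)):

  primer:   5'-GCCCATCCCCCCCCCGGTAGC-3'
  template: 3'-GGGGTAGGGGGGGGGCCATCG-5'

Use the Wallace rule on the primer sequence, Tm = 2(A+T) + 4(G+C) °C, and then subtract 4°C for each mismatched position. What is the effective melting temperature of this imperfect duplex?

72°C

Primer base counts: A=2, T=2, G=4, C=13 → A+T=4, G+C=17
Perfect-match Tm = 2(4) + 4(17) = 8 + 68 = 76°C
Mismatches (positions where the bases are not complementary): 1 (at position 1)
Effective Tm = 76 − 1×4 = 76 − 4 = 72°C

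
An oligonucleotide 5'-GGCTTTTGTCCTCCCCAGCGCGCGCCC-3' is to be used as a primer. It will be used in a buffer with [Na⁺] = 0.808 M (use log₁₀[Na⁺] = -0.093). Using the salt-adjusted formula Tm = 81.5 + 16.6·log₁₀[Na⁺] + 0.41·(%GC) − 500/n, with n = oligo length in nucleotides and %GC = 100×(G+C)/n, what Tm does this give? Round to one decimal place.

91.8°C

Length n = 27. Base counts: T=6, A=1, G=7, C=13
G+C = 20, so %GC = 20/27 × 100 = 74.074%
Salt term: 16.6 × (-0.093) = -1.544
GC term: 0.41 × 74.074 = 30.37; length term: −500/27 = −18.519
Tm = 81.5 + (-1.544) + 30.37 − 18.519 = 91.807 → 91.8°C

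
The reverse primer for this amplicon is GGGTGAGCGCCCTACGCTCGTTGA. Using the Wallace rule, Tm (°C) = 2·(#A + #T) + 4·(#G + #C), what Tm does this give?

Counting bases: T=5, A=3, C=7, G=9
A+T = 8, G+C = 16
Tm = 4·16 + 2·8 = 64 + 16 = 80°C

80°C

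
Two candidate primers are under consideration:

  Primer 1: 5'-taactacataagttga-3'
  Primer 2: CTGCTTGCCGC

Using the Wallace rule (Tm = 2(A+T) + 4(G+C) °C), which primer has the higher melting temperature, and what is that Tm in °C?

Primer 1, 40°C

Primer 1: A+T=12, G+C=4 → Tm = 2(12)+4(4) = 40°C
Primer 2: A+T=3, G+C=8 → Tm = 2(3)+4(8) = 38°C
40°C vs 38°C → primer 1 is higher.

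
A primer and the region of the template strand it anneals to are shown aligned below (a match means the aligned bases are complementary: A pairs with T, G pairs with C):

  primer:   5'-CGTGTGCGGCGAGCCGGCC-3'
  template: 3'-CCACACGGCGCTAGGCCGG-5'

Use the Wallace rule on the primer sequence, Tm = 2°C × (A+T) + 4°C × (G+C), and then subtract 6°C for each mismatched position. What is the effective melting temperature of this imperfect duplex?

52°C

Primer base counts: A=1, T=2, G=9, C=7 → A+T=3, G+C=16
Perfect-match Tm = 2(3) + 4(16) = 6 + 64 = 70°C
Mismatches (positions where the bases are not complementary): 3 (at positions 1, 8, 13)
Effective Tm = 70 − 3×6 = 70 − 18 = 52°C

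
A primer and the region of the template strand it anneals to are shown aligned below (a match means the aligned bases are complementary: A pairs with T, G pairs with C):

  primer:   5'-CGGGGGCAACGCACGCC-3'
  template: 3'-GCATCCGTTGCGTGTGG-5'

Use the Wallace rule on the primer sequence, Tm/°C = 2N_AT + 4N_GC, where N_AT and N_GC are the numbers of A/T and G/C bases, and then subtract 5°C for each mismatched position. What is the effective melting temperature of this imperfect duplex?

Primer base counts: A=3, T=0, G=7, C=7 → A+T=3, G+C=14
Perfect-match Tm = 2(3) + 4(14) = 6 + 56 = 62°C
Mismatches (positions where the bases are not complementary): 3 (at positions 3, 4, 15)
Effective Tm = 62 − 3×5 = 62 − 15 = 47°C

47°C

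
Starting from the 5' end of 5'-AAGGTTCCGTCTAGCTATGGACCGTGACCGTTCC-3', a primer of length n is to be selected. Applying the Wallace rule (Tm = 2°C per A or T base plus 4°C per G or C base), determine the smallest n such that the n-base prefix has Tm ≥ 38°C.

First 12 bases: AAGGTTCCGTCT → Tm = 36°C (< 38°C)
First 13 bases: AAGGTTCCGTCTA → Tm = 38°C (≥ 38°C)
Since every base adds ≥2°C, Tm only increases with n, so the threshold is first crossed at n = 13.

n = 13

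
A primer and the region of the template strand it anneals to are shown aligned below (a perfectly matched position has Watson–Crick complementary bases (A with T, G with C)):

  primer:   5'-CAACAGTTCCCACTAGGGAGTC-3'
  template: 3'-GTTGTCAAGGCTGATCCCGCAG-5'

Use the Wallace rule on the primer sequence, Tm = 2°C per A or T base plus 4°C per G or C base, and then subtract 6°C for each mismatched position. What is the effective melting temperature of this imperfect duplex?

Primer base counts: A=6, T=4, G=5, C=7 → A+T=10, G+C=12
Perfect-match Tm = 2(10) + 4(12) = 20 + 48 = 68°C
Mismatches (positions where the bases are not complementary): 2 (at positions 11, 19)
Effective Tm = 68 − 2×6 = 68 − 12 = 56°C

56°C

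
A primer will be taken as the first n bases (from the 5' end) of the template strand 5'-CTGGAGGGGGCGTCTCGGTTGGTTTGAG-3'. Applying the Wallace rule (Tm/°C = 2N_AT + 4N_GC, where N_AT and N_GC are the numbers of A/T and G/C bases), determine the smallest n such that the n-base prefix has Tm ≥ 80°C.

n = 24

First 23 bases: CTGGAGGGGGCGTCTCGGTTGGT → Tm = 78°C (< 80°C)
First 24 bases: CTGGAGGGGGCGTCTCGGTTGGTT → Tm = 80°C (≥ 80°C)
Since every base adds ≥2°C, Tm only increases with n, so the threshold is first crossed at n = 24.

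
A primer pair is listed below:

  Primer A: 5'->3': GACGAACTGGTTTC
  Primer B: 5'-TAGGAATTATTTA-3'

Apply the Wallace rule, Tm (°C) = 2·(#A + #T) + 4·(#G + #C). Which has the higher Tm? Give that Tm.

Primer A: A+T=7, G+C=7 → Tm = 2(7)+4(7) = 42°C
Primer B: A+T=11, G+C=2 → Tm = 2(11)+4(2) = 30°C
42°C vs 30°C → primer A is higher.

Primer A, 42°C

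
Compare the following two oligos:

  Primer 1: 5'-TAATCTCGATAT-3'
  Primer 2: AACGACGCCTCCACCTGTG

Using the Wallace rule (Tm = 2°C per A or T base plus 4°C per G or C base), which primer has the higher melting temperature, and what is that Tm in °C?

Primer 1: A+T=9, G+C=3 → Tm = 2(9)+4(3) = 30°C
Primer 2: A+T=7, G+C=12 → Tm = 2(7)+4(12) = 62°C
30°C vs 62°C → primer 2 is higher.

Primer 2, 62°C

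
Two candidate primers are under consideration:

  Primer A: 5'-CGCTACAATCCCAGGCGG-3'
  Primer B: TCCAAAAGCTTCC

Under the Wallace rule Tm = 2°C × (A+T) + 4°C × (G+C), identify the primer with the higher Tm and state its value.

Primer A, 60°C

Primer A: A+T=6, G+C=12 → Tm = 2(6)+4(12) = 60°C
Primer B: A+T=7, G+C=6 → Tm = 2(7)+4(6) = 38°C
60°C vs 38°C → primer A is higher.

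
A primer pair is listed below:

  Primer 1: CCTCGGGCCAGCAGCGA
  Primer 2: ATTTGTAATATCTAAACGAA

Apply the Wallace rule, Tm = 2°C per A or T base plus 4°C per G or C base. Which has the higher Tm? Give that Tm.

Primer 1: A+T=4, G+C=13 → Tm = 2(4)+4(13) = 60°C
Primer 2: A+T=16, G+C=4 → Tm = 2(16)+4(4) = 48°C
60°C vs 48°C → primer 1 is higher.

Primer 1, 60°C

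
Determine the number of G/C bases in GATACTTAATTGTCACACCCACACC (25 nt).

11

Base counts: G=2, C=9, A=8, T=6
Total G or C: 2 + 9 = 11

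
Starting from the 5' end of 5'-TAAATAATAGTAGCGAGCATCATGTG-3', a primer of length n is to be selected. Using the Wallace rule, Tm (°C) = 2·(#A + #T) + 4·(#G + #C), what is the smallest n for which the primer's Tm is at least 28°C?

n = 13

First 12 bases: TAAATAATAGTA → Tm = 26°C (< 28°C)
First 13 bases: TAAATAATAGTAG → Tm = 30°C (≥ 28°C)
Since every base adds ≥2°C, Tm only increases with n, so the threshold is first crossed at n = 13.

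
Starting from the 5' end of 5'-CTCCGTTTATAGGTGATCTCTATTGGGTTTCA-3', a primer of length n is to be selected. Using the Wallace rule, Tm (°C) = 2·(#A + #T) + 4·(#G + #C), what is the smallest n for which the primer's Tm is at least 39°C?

n = 14

First 13 bases: CTCCGTTTATAGG → Tm = 38°C (< 39°C)
First 14 bases: CTCCGTTTATAGGT → Tm = 40°C (≥ 39°C)
Each additional base adds 2°C (A/T) or 4°C (G/C), so Tm is non-decreasing in n; n = 14 is the first length to reach 39°C.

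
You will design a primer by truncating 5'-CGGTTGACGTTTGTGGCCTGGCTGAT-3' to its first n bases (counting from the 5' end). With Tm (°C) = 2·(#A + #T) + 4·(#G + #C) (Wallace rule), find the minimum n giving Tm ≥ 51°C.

n = 17

First 16 bases: CGGTTGACGTTTGTGG → Tm = 50°C (< 51°C)
First 17 bases: CGGTTGACGTTTGTGGC → Tm = 54°C (≥ 51°C)
Since every base adds ≥2°C, Tm only increases with n, so the threshold is first crossed at n = 17.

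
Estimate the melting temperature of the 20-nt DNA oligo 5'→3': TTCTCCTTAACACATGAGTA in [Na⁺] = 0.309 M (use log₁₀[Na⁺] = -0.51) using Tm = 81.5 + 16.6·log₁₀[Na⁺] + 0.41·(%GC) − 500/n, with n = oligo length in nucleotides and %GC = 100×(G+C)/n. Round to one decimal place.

62.4°C

Length n = 20. C=5, T=7, A=6, G=2
G+C = 7, so %GC = 7/20 × 100 = 35%
Salt term: 16.6 × (-0.51) = -8.466
GC term: 0.41 × 35 = 14.35; length term: −500/20 = −25
Tm = 81.5 + (-8.466) + 14.35 − 25 = 62.384 → 62.4°C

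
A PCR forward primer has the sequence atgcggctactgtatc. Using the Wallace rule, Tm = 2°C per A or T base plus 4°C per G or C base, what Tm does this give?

48°C

C=4, T=5, A=3, G=4
AT pairs contribute 8, GC pairs contribute 8.
Tm = 4·8 + 2·8 = 32 + 16 = 48°C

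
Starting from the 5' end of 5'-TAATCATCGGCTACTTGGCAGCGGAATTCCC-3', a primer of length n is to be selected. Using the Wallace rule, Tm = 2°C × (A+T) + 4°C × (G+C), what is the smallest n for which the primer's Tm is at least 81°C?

n = 28

First 27 bases: TAATCATCGGCTACTTGGCAGCGGAAT → Tm = 80°C (< 81°C)
First 28 bases: TAATCATCGGCTACTTGGCAGCGGAATT → Tm = 82°C (≥ 81°C)
Each additional base adds 2°C (A/T) or 4°C (G/C), so Tm is non-decreasing in n; n = 28 is the first length to reach 81°C.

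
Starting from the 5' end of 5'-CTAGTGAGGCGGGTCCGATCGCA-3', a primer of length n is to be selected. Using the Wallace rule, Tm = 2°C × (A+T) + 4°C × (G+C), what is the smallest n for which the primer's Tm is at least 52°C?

n = 16

First 15 bases: CTAGTGAGGCGGGTC → Tm = 50°C (< 52°C)
First 16 bases: CTAGTGAGGCGGGTCC → Tm = 54°C (≥ 52°C)
Each additional base adds 2°C (A/T) or 4°C (G/C), so Tm is non-decreasing in n; n = 16 is the first length to reach 52°C.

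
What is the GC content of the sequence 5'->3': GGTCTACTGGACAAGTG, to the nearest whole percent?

Counting bases: T=4, C=3, G=6, A=4
G+C = 6 + 3 = 9 out of 17 bases
%GC = 9/17 × 100 = 52.94% ≈ 53%

53%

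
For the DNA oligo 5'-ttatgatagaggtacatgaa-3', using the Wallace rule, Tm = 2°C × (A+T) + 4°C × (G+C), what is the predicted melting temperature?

Scanning the sequence gives C=1, A=8, G=5, T=6.
AT pairs contribute 14, GC pairs contribute 6.
Tm = 2×14 + 4×6 = 52°C

52°C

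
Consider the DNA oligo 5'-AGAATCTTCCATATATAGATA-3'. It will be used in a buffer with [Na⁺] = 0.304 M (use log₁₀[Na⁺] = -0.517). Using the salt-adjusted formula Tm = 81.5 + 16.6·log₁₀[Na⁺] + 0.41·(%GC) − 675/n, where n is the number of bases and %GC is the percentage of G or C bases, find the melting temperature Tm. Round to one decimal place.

50.5°C

Length n = 21. Counting bases: A=9, G=2, T=7, C=3
G+C = 5, so %GC = 5/21 × 100 = 23.81%
Salt term: 16.6 × (-0.517) = -8.582
GC term: 0.41 × 23.81 = 9.762; length term: −675/21 = −32.143
Tm = 81.5 + (-8.582) + 9.762 − 32.143 = 50.537 → 50.5°C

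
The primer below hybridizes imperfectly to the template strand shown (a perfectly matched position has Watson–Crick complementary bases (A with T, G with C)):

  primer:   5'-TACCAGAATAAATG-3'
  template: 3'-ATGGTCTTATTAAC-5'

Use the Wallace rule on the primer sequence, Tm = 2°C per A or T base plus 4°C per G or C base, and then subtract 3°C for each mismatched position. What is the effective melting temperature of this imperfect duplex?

33°C

Primer base counts: A=7, T=3, G=2, C=2 → A+T=10, G+C=4
Perfect-match Tm = 2(10) + 4(4) = 20 + 16 = 36°C
Mismatches (positions where the bases are not complementary): 1 (at position 12)
Effective Tm = 36 − 1×3 = 36 − 3 = 33°C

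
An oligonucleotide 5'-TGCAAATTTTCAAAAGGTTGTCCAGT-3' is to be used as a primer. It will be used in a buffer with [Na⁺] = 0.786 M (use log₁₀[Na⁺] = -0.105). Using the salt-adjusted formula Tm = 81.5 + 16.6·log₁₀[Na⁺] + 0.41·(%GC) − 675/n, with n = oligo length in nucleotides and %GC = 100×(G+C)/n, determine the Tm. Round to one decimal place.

Length n = 26. Scanning the sequence gives T=9, C=4, A=8, G=5.
G+C = 9, so %GC = 9/26 × 100 = 34.615%
Salt term: 16.6 × (-0.105) = -1.743
GC term: 0.41 × 34.615 = 14.192; length term: −675/26 = −25.962
Tm = 81.5 + (-1.743) + 14.192 − 25.962 = 67.987 → 68.0°C

68.0°C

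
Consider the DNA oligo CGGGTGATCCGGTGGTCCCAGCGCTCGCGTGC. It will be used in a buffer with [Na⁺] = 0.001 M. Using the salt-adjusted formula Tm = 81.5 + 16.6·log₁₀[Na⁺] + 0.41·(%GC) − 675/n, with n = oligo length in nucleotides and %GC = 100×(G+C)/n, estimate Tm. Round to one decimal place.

41.4°C

Length n = 32. Counting bases: G=13, A=2, T=6, C=11
G+C = 24, so %GC = 24/32 × 100 = 75%
Salt term: 16.6 × (-3) = -49.8
GC term: 0.41 × 75 = 30.75; length term: −675/32 = −21.094
Tm = 81.5 + (-49.8) + 30.75 − 21.094 = 41.356 → 41.4°C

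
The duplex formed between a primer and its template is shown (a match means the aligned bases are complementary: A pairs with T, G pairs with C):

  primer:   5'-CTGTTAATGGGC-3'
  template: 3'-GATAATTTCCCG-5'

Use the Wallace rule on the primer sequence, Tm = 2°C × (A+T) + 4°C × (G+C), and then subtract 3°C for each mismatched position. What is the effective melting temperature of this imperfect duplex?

Primer base counts: A=2, T=4, G=4, C=2 → A+T=6, G+C=6
Perfect-match Tm = 2(6) + 4(6) = 12 + 24 = 36°C
Mismatches (positions where the bases are not complementary): 2 (at positions 3, 8)
Effective Tm = 36 − 2×3 = 36 − 6 = 30°C

30°C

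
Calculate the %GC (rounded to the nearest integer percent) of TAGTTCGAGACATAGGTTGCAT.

A=6, C=3, T=7, G=6
G+C = 6 + 3 = 9 out of 22 bases
%GC = 9/22 × 100 = 40.91% ≈ 41%

41%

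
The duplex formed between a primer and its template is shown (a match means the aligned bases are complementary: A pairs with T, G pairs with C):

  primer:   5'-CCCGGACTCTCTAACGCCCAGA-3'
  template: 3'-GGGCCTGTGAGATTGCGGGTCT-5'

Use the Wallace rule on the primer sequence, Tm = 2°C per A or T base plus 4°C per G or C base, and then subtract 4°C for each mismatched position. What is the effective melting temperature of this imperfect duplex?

Primer base counts: A=5, T=3, G=4, C=10 → A+T=8, G+C=14
Perfect-match Tm = 2(8) + 4(14) = 16 + 56 = 72°C
Mismatches (positions where the bases are not complementary): 1 (at position 8)
Effective Tm = 72 − 1×4 = 72 − 4 = 68°C

68°C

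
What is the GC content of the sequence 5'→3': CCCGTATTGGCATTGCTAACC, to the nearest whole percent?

C=7, A=4, G=4, T=6
G+C = 4 + 7 = 11 out of 21 bases
%GC = 11/21 × 100 = 52.38% ≈ 52%

52%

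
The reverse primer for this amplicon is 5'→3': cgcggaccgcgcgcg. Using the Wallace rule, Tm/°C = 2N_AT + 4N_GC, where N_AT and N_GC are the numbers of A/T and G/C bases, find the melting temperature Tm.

58°C

Counting bases: C=7, G=7, T=0, A=1
AT pairs contribute 1, GC pairs contribute 14.
Tm = 4·14 + 2·1 = 56 + 2 = 58°C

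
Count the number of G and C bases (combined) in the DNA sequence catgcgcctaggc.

9

Scanning the sequence gives G=4, T=2, C=5, A=2.
G+C = 4 + 5 = 9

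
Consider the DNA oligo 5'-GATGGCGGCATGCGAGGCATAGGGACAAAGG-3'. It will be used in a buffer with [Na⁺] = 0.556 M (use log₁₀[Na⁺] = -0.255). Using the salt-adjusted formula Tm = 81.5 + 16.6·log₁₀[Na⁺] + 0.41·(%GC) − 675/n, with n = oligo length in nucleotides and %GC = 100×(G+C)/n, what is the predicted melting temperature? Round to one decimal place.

Length n = 31. Base counts: G=14, A=9, C=5, T=3
G+C = 19, so %GC = 19/31 × 100 = 61.29%
Salt term: 16.6 × (-0.255) = -4.233
GC term: 0.41 × 61.29 = 25.129; length term: −675/31 = −21.774
Tm = 81.5 + (-4.233) + 25.129 − 21.774 = 80.622 → 80.6°C

80.6°C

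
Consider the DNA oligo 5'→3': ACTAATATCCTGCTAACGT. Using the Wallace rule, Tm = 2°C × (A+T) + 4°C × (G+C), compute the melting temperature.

52°C

Counting bases: A=6, T=6, G=2, C=5
AT pairs contribute 12, GC pairs contribute 7.
Tm = 4·7 + 2·12 = 28 + 24 = 52°C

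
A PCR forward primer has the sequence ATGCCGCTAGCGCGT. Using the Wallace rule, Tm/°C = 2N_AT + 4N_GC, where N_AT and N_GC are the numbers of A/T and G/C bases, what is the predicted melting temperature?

Base counts: T=3, C=5, G=5, A=2
A+T = 5, G+C = 10
Tm = 2×5 + 4×10 = 50°C

50°C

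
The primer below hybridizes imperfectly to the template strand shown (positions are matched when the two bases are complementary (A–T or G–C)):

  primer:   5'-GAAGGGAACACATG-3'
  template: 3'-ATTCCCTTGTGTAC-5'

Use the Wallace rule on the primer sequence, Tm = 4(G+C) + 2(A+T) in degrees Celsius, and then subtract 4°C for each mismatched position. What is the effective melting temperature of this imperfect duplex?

Primer base counts: A=6, T=1, G=5, C=2 → A+T=7, G+C=7
Perfect-match Tm = 2(7) + 4(7) = 14 + 28 = 42°C
Mismatches (positions where the bases are not complementary): 1 (at position 1)
Effective Tm = 42 − 1×4 = 42 − 4 = 38°C

38°C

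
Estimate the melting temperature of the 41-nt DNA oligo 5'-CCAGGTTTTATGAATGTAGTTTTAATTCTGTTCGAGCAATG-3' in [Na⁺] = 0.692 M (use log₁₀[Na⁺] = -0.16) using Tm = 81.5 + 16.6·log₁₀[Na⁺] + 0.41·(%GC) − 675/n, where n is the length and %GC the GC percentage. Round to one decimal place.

Length n = 41. Counting bases: T=17, A=10, C=5, G=9
G+C = 14, so %GC = 14/41 × 100 = 34.146%
Salt term: 16.6 × (-0.16) = -2.656
GC term: 0.41 × 34.146 = 14; length term: −675/41 = −16.463
Tm = 81.5 + (-2.656) + 14 − 16.463 = 76.381 → 76.4°C

76.4°C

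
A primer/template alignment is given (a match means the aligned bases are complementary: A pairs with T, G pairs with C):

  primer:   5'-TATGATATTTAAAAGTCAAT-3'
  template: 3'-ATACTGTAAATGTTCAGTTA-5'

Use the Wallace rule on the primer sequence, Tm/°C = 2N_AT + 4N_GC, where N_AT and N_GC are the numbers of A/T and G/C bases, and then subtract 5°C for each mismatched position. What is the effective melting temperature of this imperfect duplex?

36°C

Primer base counts: A=9, T=8, G=2, C=1 → A+T=17, G+C=3
Perfect-match Tm = 2(17) + 4(3) = 34 + 12 = 46°C
Mismatches (positions where the bases are not complementary): 2 (at positions 6, 12)
Effective Tm = 46 − 2×5 = 46 − 10 = 36°C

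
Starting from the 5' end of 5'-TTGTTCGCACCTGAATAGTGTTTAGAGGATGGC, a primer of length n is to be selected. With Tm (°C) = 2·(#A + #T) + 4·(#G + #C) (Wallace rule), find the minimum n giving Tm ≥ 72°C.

n = 26

First 25 bases: TTGTTCGCACCTGAATAGTGTTTAG → Tm = 70°C (< 72°C)
First 26 bases: TTGTTCGCACCTGAATAGTGTTTAGA → Tm = 72°C (≥ 72°C)
Each additional base adds 2°C (A/T) or 4°C (G/C), so Tm is non-decreasing in n; n = 26 is the first length to reach 72°C.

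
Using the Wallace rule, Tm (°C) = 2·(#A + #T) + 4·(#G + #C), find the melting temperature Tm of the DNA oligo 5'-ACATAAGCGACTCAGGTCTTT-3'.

60°C

Scanning the sequence gives C=5, T=6, A=6, G=4.
A+T = 12, G+C = 9
Tm = 2(12) + 4(9) = 24 + 36 = 60°C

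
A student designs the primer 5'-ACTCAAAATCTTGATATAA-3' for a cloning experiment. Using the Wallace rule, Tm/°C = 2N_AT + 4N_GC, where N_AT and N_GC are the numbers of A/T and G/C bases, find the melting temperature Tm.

46°C

Scanning the sequence gives T=6, C=3, G=1, A=9.
So N_AT = 15 and N_GC = 4.
Tm = 4·4 + 2·15 = 16 + 30 = 46°C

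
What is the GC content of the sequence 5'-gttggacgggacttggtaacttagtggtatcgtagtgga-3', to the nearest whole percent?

49%

G=15, C=4, A=8, T=12
G+C = 15 + 4 = 19 out of 39 bases
%GC = 19/39 × 100 = 48.72% ≈ 49%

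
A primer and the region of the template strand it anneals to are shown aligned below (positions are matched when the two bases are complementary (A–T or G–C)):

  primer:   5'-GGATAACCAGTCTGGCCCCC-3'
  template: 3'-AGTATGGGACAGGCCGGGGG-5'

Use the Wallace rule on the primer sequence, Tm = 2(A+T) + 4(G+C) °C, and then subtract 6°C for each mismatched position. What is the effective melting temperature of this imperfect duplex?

36°C

Primer base counts: A=4, T=3, G=5, C=8 → A+T=7, G+C=13
Perfect-match Tm = 2(7) + 4(13) = 14 + 52 = 66°C
Mismatches (positions where the bases are not complementary): 5 (at positions 1, 2, 6, 9, 13)
Effective Tm = 66 − 5×6 = 66 − 30 = 36°C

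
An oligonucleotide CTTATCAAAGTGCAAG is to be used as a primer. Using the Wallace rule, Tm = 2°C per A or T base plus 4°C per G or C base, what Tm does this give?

44°C

Scanning the sequence gives A=6, C=3, G=3, T=4.
So N_AT = 10 and N_GC = 6.
Tm = 2×10 + 4×6 = 44°C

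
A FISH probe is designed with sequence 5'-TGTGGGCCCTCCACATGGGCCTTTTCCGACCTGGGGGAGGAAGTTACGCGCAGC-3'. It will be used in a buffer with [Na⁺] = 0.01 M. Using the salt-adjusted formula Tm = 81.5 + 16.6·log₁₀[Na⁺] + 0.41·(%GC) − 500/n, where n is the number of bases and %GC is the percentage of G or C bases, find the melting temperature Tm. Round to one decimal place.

Length n = 54. Base counts: C=16, A=8, G=19, T=11
G+C = 35, so %GC = 35/54 × 100 = 64.815%
Salt term: 16.6 × (-2) = -33.2
GC term: 0.41 × 64.815 = 26.574; length term: −500/54 = −9.259
Tm = 81.5 + (-33.2) + 26.574 − 9.259 = 65.615 → 65.6°C

65.6°C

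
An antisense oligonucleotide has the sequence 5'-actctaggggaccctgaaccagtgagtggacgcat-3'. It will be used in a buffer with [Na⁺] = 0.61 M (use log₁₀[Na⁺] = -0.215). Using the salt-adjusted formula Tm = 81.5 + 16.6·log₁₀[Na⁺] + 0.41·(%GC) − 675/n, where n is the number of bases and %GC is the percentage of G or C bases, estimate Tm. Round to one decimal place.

Length n = 35. Scanning the sequence gives C=9, T=6, G=11, A=9.
G+C = 20, so %GC = 20/35 × 100 = 57.143%
Salt term: 16.6 × (-0.215) = -3.569
GC term: 0.41 × 57.143 = 23.429; length term: −675/35 = −19.286
Tm = 81.5 + (-3.569) + 23.429 − 19.286 = 82.074 → 82.1°C

82.1°C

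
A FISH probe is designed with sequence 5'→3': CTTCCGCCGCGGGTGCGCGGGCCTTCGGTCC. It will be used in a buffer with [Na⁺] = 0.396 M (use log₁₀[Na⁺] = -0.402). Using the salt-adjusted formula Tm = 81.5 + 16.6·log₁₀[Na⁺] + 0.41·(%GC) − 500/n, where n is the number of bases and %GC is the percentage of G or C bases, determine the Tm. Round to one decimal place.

91.8°C

Length n = 31. Scanning the sequence gives T=6, C=13, G=12, A=0.
G+C = 25, so %GC = 25/31 × 100 = 80.645%
Salt term: 16.6 × (-0.402) = -6.673
GC term: 0.41 × 80.645 = 33.064; length term: −500/31 = −16.129
Tm = 81.5 + (-6.673) + 33.064 − 16.129 = 91.762 → 91.8°C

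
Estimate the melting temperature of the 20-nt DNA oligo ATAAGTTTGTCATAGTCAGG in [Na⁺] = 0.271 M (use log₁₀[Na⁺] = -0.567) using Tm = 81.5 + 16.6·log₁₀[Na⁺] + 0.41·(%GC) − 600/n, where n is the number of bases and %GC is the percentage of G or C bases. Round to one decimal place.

56.4°C

Length n = 20. G=5, A=6, C=2, T=7
G+C = 7, so %GC = 7/20 × 100 = 35%
Salt term: 16.6 × (-0.567) = -9.412
GC term: 0.41 × 35 = 14.35; length term: −600/20 = −30
Tm = 81.5 + (-9.412) + 14.35 − 30 = 56.438 → 56.4°C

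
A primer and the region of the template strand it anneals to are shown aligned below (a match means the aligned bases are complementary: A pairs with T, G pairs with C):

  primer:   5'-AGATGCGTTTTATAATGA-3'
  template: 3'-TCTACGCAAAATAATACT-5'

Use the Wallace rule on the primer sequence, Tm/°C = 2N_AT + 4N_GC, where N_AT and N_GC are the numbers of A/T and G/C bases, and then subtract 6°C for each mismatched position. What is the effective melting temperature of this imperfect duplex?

Primer base counts: A=6, T=7, G=4, C=1 → A+T=13, G+C=5
Perfect-match Tm = 2(13) + 4(5) = 26 + 20 = 46°C
Mismatches (positions where the bases are not complementary): 1 (at position 14)
Effective Tm = 46 − 1×6 = 46 − 6 = 40°C

40°C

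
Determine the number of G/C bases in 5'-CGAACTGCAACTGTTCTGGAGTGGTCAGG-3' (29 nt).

G=10, A=6, T=7, C=6
G+C = 10 + 6 = 16

16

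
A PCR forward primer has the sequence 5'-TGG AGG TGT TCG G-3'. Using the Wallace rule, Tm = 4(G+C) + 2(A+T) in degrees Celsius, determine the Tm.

Counting bases: C=1, G=7, A=1, T=4
AT pairs contribute 5, GC pairs contribute 8.
Tm = 2×5 + 4×8 = 42°C

42°C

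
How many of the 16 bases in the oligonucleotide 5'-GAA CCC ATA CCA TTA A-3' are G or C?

Base counts: C=5, T=3, A=7, G=1
Total G or C: 1 + 5 = 6

6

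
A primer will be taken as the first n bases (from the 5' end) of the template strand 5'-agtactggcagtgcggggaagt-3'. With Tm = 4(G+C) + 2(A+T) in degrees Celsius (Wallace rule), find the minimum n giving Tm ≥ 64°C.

n = 20

First 19 bases: AGTACTGGCAGTGCGGGGA → Tm = 62°C (< 64°C)
First 20 bases: AGTACTGGCAGTGCGGGGAA → Tm = 64°C (≥ 64°C)
Each additional base adds 2°C (A/T) or 4°C (G/C), so Tm is non-decreasing in n; n = 20 is the first length to reach 64°C.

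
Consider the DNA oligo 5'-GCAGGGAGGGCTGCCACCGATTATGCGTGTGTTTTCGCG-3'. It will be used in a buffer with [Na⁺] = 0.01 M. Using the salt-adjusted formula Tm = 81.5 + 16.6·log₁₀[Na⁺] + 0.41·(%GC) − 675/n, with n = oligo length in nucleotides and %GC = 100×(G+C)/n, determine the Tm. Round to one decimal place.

Length n = 39. Counting bases: A=5, T=10, C=9, G=15
G+C = 24, so %GC = 24/39 × 100 = 61.538%
Salt term: 16.6 × (-2) = -33.2
GC term: 0.41 × 61.538 = 25.231; length term: −675/39 = −17.308
Tm = 81.5 + (-33.2) + 25.231 − 17.308 = 56.223 → 56.2°C

56.2°C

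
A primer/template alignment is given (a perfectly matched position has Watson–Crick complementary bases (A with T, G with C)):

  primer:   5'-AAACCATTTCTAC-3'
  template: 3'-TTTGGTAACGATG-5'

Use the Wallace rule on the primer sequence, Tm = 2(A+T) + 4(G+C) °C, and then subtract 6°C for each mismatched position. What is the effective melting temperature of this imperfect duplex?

Primer base counts: A=5, T=4, G=0, C=4 → A+T=9, G+C=4
Perfect-match Tm = 2(9) + 4(4) = 18 + 16 = 34°C
Mismatches (positions where the bases are not complementary): 1 (at position 9)
Effective Tm = 34 − 1×6 = 34 − 6 = 28°C

28°C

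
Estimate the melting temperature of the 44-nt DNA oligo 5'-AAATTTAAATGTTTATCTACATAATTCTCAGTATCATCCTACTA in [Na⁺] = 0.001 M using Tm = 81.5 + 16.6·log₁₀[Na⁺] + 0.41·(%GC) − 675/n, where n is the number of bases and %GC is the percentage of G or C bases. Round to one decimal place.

Length n = 44. Scanning the sequence gives T=18, A=16, G=2, C=8.
G+C = 10, so %GC = 10/44 × 100 = 22.727%
Salt term: 16.6 × (-3) = -49.8
GC term: 0.41 × 22.727 = 9.318; length term: −675/44 = −15.341
Tm = 81.5 + (-49.8) + 9.318 − 15.341 = 25.677 → 25.7°C

25.7°C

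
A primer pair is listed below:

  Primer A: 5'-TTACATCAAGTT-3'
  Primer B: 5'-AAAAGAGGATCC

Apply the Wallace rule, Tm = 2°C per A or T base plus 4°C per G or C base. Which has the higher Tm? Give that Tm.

Primer A: A+T=9, G+C=3 → Tm = 2(9)+4(3) = 30°C
Primer B: A+T=7, G+C=5 → Tm = 2(7)+4(5) = 34°C
30°C vs 34°C → primer B is higher.

Primer B, 34°C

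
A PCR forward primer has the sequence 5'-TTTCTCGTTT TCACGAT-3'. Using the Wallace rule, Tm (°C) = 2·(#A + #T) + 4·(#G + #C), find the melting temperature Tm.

G=2, C=4, T=9, A=2
A+T = 11, G+C = 6
Tm = 4·6 + 2·11 = 24 + 22 = 46°C

46°C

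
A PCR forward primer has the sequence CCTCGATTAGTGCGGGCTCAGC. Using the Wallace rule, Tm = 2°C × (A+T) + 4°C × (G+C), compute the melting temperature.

C=7, A=3, G=7, T=5
So N_AT = 8 and N_GC = 14.
Tm = 2×8 + 4×14 = 72°C

72°C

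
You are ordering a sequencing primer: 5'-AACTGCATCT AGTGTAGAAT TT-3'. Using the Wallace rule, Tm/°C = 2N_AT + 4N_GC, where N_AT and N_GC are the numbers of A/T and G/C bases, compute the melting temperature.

Scanning the sequence gives G=4, A=7, C=3, T=8.
So N_AT = 15 and N_GC = 7.
Tm = 2(15) + 4(7) = 30 + 28 = 58°C

58°C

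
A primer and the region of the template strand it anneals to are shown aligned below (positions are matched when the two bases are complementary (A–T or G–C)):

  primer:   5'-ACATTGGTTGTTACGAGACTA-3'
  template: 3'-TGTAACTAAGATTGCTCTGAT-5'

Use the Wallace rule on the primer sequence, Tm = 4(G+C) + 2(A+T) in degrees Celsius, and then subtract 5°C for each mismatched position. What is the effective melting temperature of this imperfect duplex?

Primer base counts: A=6, T=7, G=5, C=3 → A+T=13, G+C=8
Perfect-match Tm = 2(13) + 4(8) = 26 + 32 = 58°C
Mismatches (positions where the bases are not complementary): 3 (at positions 7, 10, 12)
Effective Tm = 58 − 3×5 = 58 − 15 = 43°C

43°C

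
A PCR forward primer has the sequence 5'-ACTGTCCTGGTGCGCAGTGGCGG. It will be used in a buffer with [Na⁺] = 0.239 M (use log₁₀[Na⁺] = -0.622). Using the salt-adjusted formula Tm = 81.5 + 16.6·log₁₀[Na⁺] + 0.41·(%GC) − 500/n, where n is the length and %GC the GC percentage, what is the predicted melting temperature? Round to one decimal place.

78.0°C

Length n = 23. Counting bases: G=10, A=2, C=6, T=5
G+C = 16, so %GC = 16/23 × 100 = 69.565%
Salt term: 16.6 × (-0.622) = -10.325
GC term: 0.41 × 69.565 = 28.522; length term: −500/23 = −21.739
Tm = 81.5 + (-10.325) + 28.522 − 21.739 = 77.958 → 78.0°C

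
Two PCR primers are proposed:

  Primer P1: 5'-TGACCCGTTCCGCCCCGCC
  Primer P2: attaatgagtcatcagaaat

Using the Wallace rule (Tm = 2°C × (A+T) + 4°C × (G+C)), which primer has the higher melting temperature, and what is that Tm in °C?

Primer P1: A+T=4, G+C=15 → Tm = 2(4)+4(15) = 68°C
Primer P2: A+T=15, G+C=5 → Tm = 2(15)+4(5) = 50°C
68°C vs 50°C → primer P1 is higher.

Primer P1, 68°C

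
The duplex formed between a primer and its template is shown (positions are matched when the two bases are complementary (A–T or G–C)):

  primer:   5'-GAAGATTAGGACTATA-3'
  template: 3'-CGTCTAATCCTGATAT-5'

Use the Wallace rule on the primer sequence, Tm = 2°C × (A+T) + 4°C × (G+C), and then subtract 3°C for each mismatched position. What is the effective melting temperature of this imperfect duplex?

39°C

Primer base counts: A=7, T=4, G=4, C=1 → A+T=11, G+C=5
Perfect-match Tm = 2(11) + 4(5) = 22 + 20 = 42°C
Mismatches (positions where the bases are not complementary): 1 (at position 2)
Effective Tm = 42 − 1×3 = 42 − 3 = 39°C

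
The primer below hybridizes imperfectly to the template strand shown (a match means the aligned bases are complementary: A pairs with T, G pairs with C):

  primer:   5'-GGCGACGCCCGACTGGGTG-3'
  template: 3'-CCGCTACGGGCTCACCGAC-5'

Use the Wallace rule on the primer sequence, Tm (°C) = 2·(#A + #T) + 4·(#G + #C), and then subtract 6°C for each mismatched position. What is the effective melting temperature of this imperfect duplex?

50°C

Primer base counts: A=2, T=2, G=9, C=6 → A+T=4, G+C=15
Perfect-match Tm = 2(4) + 4(15) = 8 + 60 = 68°C
Mismatches (positions where the bases are not complementary): 3 (at positions 6, 13, 17)
Effective Tm = 68 − 3×6 = 68 − 18 = 50°C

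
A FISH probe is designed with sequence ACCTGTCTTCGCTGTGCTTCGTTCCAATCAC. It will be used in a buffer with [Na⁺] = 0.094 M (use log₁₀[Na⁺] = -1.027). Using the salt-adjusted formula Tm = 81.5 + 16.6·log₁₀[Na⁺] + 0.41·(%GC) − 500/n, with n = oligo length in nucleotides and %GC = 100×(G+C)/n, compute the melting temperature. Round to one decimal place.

Length n = 31. Scanning the sequence gives C=11, T=11, A=4, G=5.
G+C = 16, so %GC = 16/31 × 100 = 51.613%
Salt term: 16.6 × (-1.027) = -17.048
GC term: 0.41 × 51.613 = 21.161; length term: −500/31 = −16.129
Tm = 81.5 + (-17.048) + 21.161 − 16.129 = 69.484 → 69.5°C

69.5°C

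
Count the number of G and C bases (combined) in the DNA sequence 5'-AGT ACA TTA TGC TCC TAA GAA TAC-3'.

8

Scanning the sequence gives T=7, C=5, A=9, G=3.
G+C = 3 + 5 = 8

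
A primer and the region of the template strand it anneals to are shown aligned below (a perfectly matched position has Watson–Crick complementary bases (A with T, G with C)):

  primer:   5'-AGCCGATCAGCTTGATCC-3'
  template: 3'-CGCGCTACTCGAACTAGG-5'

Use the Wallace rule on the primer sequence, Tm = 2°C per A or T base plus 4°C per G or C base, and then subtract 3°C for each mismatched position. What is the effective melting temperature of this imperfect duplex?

44°C

Primer base counts: A=4, T=4, G=4, C=6 → A+T=8, G+C=10
Perfect-match Tm = 2(8) + 4(10) = 16 + 40 = 56°C
Mismatches (positions where the bases are not complementary): 4 (at positions 1, 2, 3, 8)
Effective Tm = 56 − 4×3 = 56 − 12 = 44°C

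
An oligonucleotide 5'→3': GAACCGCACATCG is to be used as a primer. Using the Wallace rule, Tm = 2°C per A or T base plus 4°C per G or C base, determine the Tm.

Base counts: A=4, T=1, G=3, C=5
A+T = 5, G+C = 8
Tm = 2(5) + 4(8) = 10 + 32 = 42°C

42°C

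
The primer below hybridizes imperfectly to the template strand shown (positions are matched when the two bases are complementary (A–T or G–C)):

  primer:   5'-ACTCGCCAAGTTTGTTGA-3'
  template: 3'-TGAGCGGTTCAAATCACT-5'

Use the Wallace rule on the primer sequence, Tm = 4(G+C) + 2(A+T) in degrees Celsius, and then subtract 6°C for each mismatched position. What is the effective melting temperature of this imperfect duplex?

Primer base counts: A=4, T=6, G=4, C=4 → A+T=10, G+C=8
Perfect-match Tm = 2(10) + 4(8) = 20 + 32 = 52°C
Mismatches (positions where the bases are not complementary): 2 (at positions 14, 15)
Effective Tm = 52 − 2×6 = 52 − 12 = 40°C

40°C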